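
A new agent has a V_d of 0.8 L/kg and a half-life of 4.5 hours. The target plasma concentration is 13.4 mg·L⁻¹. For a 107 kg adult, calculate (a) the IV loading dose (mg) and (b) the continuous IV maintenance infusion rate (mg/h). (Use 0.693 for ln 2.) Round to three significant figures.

Vd(total) = 107 kg × 0.8 L/kg = 85.60 L
LD = Vd × C = 85.60 × 13.4 = 1147 mg
CL = 0.693 × Vd / t½ = 0.693 × 85.60 / 4.5 = 13.18 L/h
Infusion rate = CL × Css = 13.18 × 13.4 = 176.6 mg/h

(a) 1150 mg; (b) 177 mg/h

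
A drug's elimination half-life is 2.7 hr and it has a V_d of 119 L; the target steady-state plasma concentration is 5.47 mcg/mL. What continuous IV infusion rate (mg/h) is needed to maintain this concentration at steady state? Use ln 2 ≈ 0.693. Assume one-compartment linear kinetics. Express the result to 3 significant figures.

167 mg/h

CL = ln 2 · Vd / t½ = 0.693 × 119.0 / 2.7 = 30.54 L/h
Infusion rate = CL × Css = 30.54 × 5.47 = 167.1 mg/h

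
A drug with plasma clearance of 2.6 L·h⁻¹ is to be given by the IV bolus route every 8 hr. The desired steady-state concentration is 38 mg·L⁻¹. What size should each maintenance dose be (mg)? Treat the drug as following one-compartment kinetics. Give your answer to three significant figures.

790 mg

D = CL × Css × τ = 2.600 × 38 × 8 = 790.4 mg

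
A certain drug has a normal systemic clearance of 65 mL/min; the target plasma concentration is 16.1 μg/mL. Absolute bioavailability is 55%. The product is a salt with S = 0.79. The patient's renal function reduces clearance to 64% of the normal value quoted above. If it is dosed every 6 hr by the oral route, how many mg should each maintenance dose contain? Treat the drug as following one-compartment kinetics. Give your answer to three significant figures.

555 mg

CL = 65 mL/min = 65 × 0.06 = 3.900 L/h
Patient clearance = 0.64 × 3.900 = 2.496 L/h
At steady state, dose per interval replaces the amount cleared in that interval: F·S·D/τ = CL·Css.
D = CL × Css × τ / F / S = 2.496 × 16.1 × 6 / 0.55 / 0.79 = 554.9 mg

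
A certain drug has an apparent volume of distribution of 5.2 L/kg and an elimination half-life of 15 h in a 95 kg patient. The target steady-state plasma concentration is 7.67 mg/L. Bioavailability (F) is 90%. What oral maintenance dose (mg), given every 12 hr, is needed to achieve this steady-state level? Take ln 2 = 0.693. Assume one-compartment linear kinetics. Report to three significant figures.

Vd(total) = 95 kg × 5.2 L/kg = 494.0 L
CL = ln 2 · Vd / t½ = 0.693 × 494.0 / 15 = 22.82 L/h
D = CL × Css × τ / F = 22.82 × 7.67 × 12 / 0.9 = 2334 mg

2330 mg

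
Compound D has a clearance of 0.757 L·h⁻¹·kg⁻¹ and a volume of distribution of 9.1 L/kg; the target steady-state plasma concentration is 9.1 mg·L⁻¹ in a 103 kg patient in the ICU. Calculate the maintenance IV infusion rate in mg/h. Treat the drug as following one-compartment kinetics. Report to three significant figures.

CL = 0.757 L·h⁻¹·kg⁻¹ × 103 kg = 77.97 L/h
Rate = CL × Css = 77.97 × 9.1 = 709.5 mg/h

710 mg/h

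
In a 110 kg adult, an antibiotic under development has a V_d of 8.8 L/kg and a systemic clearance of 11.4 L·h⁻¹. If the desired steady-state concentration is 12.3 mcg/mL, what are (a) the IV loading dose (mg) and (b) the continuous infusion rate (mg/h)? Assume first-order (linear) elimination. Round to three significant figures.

Vd = 8.8 L/kg × 110 kg = 968.0 L
Loading: fill Vd to C_target → 968.0 L × 12.3 mg/L = 11910 mg
Maintenance infusion rate = CL × Css = 11.40 × 12.3 = 140.2 mg/h

(a) 11900 mg; (b) 140 mg/h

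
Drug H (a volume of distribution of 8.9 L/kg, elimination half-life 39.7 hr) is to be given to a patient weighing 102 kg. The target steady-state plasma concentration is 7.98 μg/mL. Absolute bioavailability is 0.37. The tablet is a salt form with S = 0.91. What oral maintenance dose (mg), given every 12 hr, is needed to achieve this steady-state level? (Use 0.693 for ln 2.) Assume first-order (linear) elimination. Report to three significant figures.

4510 mg

Vd = 8.9 L/kg × 102 kg = 907.8 L
k = 0.693/39.7 = 0.01746 h⁻¹, so CL = k·Vd = 0.01746 × 907.8 = 15.85 L/h
D = CL × Css × τ / F / S = 15.85 × 7.98 × 12 / 0.37 / 0.91 = 4508 mg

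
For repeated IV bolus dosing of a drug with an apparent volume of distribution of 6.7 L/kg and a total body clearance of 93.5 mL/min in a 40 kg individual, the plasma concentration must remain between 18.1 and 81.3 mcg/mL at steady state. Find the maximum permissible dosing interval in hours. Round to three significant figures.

Total Vd = 6.7 × 40 = 268.0 L
CL = 93.5 mL/min = 93.5 × 0.06 = 5.610 L/h
k = CL / Vd = 5.610 / 268.0 = 0.02093 h⁻¹
Between IV bolus doses, concentration decays as C = C₀·e^(−kτ), so C_peak/C_trough = e^(kτ).
τ_max = ln(C_peak/C_trough) / k = ln(81.3/18.1) / 0.02093 = 1.502 / 0.02093 = 71.76 h

71.8 h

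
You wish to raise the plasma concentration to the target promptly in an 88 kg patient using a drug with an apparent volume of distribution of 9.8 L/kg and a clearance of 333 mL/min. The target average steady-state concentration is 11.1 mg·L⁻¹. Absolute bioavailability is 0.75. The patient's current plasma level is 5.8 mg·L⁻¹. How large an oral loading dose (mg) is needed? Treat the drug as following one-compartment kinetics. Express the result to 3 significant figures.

6090 mg

Vd(total) = 88 kg × 9.8 L/kg = 862.4 L
LD is governed by Vd — clearance does not enter the loading-dose calculation.
Concentration deficit ΔC = 11.1 − 5.8 = 5.300 mg/L
LD = Vd × ΔC / F = 862.4 × 5.300 / 0.75 = 6094 mg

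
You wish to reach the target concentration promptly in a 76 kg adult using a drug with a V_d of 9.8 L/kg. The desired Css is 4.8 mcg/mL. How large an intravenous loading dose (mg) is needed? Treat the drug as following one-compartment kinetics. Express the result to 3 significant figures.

3580 mg

Total Vd = 9.8 × 76 = 744.8 L
LD = Vd × C = 744.8 × 4.800 = 3575 mg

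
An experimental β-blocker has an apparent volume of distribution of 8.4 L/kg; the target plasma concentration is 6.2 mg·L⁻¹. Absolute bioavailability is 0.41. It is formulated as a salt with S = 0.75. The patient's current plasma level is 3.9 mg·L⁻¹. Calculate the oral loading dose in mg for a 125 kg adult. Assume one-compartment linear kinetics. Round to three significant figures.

7850 mg

Vd(total) = 125 kg × 8.4 L/kg = 1050 L
Concentration deficit ΔC = 6.2 − 3.9 = 2.300 mg/L
LD = Vd × ΔC / F / S = 1050 × 2.300 / 0.41 / 0.75 = 7854 mg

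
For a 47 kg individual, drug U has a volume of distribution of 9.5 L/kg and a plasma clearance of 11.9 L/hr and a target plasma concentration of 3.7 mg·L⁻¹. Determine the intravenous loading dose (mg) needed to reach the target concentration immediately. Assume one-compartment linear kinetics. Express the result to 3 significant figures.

Vd = 9.5 L/kg × 47 kg = 446.5 L
LD = Vd × C = 446.5 × 3.700 = 1652 mg

1650 mg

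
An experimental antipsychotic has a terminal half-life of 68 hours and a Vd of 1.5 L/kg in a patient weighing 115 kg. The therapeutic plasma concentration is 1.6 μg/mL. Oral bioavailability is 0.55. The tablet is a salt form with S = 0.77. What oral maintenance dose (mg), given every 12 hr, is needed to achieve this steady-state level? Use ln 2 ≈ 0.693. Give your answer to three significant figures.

Total Vd = 1.5 × 115 = 172.5 L
CL = 0.693 × Vd / t½ = 0.693 × 172.5 / 68 = 1.758 L/h
D = CL × Css × τ / F / S = 1.758 × 1.6 × 12 / 0.55 / 0.77 = 79.70 mg

79.7 mg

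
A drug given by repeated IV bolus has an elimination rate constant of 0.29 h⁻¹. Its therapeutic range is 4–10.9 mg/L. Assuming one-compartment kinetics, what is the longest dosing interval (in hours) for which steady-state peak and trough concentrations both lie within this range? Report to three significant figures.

3.46 h

Between IV bolus doses, concentration decays as C = C₀·e^(−kτ), so C_peak/C_trough = e^(kτ).
τ_max = ln(C_peak/C_trough) / k = ln(10.9/4) / 0.2900 = 1.002 / 0.2900 = 3.455 h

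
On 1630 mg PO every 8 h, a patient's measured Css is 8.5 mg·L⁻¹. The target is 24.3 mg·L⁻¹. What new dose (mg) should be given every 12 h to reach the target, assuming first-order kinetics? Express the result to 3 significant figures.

6990 mg

For first-order elimination, Css ∝ F·D/(CL·τ); F and CL are unchanged, so Css ∝ D/τ.
D₂ = D₁ × (Css,target / Css,current) × (τ₂/τ₁) = 1630 × (24.3/8.5) × (12/8) = 6990 mg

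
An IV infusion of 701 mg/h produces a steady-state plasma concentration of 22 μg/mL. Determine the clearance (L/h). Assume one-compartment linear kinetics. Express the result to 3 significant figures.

At steady state, infusion rate = CL × Css, so CL = rate / Css.
CL = 701 / 22 = 31.86 L/h

31.9 L/h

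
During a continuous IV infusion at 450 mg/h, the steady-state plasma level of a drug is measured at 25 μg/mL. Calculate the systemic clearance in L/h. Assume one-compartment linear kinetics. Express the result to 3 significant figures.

18.0 L/h

At steady state, infusion rate = CL × Css, so CL = rate / Css.
CL = 450 / 25 = 18.00 L/h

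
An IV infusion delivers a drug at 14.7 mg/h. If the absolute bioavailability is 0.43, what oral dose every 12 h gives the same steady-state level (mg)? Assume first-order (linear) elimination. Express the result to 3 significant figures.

To maintain the same Css, the systemic dosing rate must be unchanged: F·D/τ = infusion rate.
D = rate × τ / F = 14.7 × 12 / 0.43 = 410.2 mg

410 mg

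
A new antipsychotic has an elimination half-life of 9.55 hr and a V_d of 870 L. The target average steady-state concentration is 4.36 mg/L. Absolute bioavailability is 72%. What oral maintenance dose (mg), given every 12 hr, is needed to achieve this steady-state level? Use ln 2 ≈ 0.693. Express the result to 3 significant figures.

4590 mg

k = 0.693/9.55 = 0.07257 h⁻¹, so CL = k·Vd = 0.07257 × 870.0 = 63.14 L/h
D = CL × Css × τ / F = 63.14 × 4.36 × 12 / 0.72 = 4588 mg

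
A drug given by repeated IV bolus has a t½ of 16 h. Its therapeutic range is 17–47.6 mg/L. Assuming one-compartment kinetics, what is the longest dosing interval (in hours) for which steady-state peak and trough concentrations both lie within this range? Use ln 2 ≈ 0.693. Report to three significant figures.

23.8 h

k = 0.693 / t½ = 0.693 / 16 = 0.04331 h⁻¹
Between IV bolus doses, concentration decays as C = C₀·e^(−kτ), so C_peak/C_trough = e^(kτ).
τ_max = ln(C_peak/C_trough) / k = ln(47.6/17) / 0.04331 = 1.030 / 0.04331 = 23.78 h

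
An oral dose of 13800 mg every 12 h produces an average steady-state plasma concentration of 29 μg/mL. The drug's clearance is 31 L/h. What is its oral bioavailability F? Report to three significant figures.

F·D/τ = CL·Css at steady state → F = CL·Css·τ / D.
F = 31 × 29 × 12 / 13800 = 0.782

0.782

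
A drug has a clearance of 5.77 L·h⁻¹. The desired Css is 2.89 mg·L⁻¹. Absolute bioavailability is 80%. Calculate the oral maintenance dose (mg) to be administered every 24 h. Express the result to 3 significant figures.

D = CL × Css × τ / F = 5.770 × 2.89 × 24 / 0.8 = 500.3 mg

500 mg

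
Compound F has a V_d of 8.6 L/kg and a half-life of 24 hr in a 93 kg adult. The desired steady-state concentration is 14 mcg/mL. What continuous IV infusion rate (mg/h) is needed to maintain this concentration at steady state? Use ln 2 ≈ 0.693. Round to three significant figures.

Total Vd = 8.6 × 93 = 799.8 L
k = 0.693/24 = 0.02888 h⁻¹, so CL = k·Vd = 0.02888 × 799.8 = 23.10 L/h
Infusion rate = CL × Css = 23.10 × 14 = 323.4 mg/h

323 mg/h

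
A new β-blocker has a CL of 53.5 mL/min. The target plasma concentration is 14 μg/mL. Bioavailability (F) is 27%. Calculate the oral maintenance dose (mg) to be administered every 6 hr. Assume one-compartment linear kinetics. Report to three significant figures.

999 mg

Convert clearance: 53.5 mL/min × 60 min/h ÷ 1000 mL/L = 3.210 L/h
D = CL × Css × τ / F = 3.210 × 14 × 6 / 0.27 = 998.7 mg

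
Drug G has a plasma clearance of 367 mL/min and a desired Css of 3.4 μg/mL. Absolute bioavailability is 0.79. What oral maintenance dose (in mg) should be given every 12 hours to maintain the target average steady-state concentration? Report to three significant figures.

1140 mg

CL = 367 mL/min × 60/1000 = 22.02 L/h
D = CL × Css × τ / F = 22.02 × 3.4 × 12 / 0.79 = 1137 mg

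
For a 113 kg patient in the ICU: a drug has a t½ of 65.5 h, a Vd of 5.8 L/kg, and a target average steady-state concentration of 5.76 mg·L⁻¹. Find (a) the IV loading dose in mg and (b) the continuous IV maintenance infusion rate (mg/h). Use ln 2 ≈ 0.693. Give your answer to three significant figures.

Total Vd = 5.8 × 113 = 655.4 L
LD = Vd × C = 655.4 × 5.76 = 3775 mg
CL = 0.693 × Vd / t½ = 0.693 × 655.4 / 65.5 = 6.934 L/h
Infusion rate = CL × Css = 6.934 × 5.76 = 39.94 mg/h

(a) 3780 mg; (b) 39.9 mg/h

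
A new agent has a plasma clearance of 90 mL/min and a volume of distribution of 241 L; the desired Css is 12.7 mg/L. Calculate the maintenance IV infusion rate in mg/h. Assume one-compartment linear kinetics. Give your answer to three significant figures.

68.6 mg/h

CL = 90 mL/min × 60/1000 = 5.400 L/h
Vd does not affect the maintenance rate; only clearance governs steady-state input.
Infusion rate = CL · Css = 5.400 L/h × 12.7 mg/L = 68.58 mg/h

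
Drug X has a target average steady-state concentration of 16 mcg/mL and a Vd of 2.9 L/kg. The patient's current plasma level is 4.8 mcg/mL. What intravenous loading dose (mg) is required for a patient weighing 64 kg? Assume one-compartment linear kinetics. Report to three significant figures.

Vd(total) = 64 kg × 2.9 L/kg = 185.6 L
The loading dose fills Vd to the target concentration.
Concentration deficit ΔC = 16 − 4.8 = 11.20 mg/L
LD = Vd × ΔC = 185.6 × 11.20 = 2079 mg

2080 mg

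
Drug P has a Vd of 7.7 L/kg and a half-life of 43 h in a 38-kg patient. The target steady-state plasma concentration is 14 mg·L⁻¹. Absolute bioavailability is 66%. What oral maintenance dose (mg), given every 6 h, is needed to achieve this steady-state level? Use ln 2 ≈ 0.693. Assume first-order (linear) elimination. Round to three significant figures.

Total Vd = 7.7 × 38 = 292.6 L
k = 0.693/43 = 0.01612 h⁻¹, so CL = k·Vd = 0.01612 × 292.6 = 4.717 L/h
D = CL × Css × τ / F = 4.717 × 14 × 6 / 0.66 = 600.3 mg

600 mg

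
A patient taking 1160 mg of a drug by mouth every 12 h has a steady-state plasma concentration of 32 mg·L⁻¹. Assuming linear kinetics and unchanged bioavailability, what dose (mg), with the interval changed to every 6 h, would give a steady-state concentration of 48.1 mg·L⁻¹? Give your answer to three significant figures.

For first-order elimination, Css ∝ F·D/(CL·τ); F and CL are unchanged, so Css ∝ D/τ.
D₂ = D₁ × (Css,target / Css,current) × (τ₂/τ₁) = 1160 × (48.1/32) × (6/12) = 871.8 mg

872 mg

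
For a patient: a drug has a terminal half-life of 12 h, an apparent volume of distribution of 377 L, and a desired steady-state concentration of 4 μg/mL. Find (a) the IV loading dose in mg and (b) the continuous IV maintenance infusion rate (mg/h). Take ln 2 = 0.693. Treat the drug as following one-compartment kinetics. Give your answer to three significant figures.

LD = Vd × C = 377.0 × 4 = 1508 mg
CL = 0.693 × Vd / t½ = 0.693 × 377.0 / 12 = 21.77 L/h
Infusion rate = CL × Css = 21.77 × 4 = 87.08 mg/h

(a) 1510 mg; (b) 87.1 mg/h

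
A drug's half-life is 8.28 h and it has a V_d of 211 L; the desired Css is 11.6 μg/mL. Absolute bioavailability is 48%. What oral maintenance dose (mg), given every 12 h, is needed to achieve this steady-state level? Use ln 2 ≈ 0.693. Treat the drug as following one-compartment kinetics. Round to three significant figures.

5120 mg

CL = ln 2 · Vd / t½ = 0.693 × 211.0 / 8.28 = 17.66 L/h
D = CL × Css × τ / F = 17.66 × 11.6 × 12 / 0.48 = 5121 mg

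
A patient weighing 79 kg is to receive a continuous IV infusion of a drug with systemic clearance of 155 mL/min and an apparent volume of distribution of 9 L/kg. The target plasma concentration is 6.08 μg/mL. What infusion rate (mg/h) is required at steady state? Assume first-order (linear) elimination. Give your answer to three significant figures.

56.5 mg/h

CL = 155 mL/min = 155 × 0.06 = 9.300 L/h
Rate = CL × Css = 9.300 × 6.08 = 56.54 mg/h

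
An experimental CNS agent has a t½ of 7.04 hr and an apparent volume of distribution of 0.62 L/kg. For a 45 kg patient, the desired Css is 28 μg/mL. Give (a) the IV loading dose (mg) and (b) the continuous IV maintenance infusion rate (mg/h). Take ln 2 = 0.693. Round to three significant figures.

(a) 781 mg; (b) 76.9 mg/h

Vd = 0.62 L/kg × 45 kg = 27.90 L
LD = Vd × C = 27.90 × 28 = 781.2 mg
CL = 0.693 × Vd / t½ = 0.693 × 27.90 / 7.04 = 2.746 L/h
Infusion rate = CL × Css = 2.746 × 28 = 76.89 mg/h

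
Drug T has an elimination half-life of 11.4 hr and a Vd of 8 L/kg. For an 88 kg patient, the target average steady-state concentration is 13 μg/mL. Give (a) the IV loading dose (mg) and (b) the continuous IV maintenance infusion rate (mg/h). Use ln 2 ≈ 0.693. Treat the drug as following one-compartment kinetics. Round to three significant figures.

Vd = 8 L/kg × 88 kg = 704.0 L
LD = Vd × C = 704.0 × 13 = 9152 mg
CL = 0.693 × Vd / t½ = 0.693 × 704.0 / 11.4 = 42.80 L/h
Infusion rate = CL × Css = 42.80 × 13 = 556.4 mg/h

(a) 9150 mg; (b) 556 mg/h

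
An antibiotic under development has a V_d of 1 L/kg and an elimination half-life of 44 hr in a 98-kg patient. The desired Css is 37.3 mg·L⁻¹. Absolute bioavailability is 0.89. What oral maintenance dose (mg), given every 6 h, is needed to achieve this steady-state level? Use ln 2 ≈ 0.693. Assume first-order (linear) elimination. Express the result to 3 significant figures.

Total Vd = 1 × 98 = 98.00 L
k = 0.693/44 = 0.01575 h⁻¹, so CL = k·Vd = 0.01575 × 98.00 = 1.544 L/h
D = CL × Css × τ / F = 1.544 × 37.3 × 6 / 0.89 = 388.3 mg

388 mg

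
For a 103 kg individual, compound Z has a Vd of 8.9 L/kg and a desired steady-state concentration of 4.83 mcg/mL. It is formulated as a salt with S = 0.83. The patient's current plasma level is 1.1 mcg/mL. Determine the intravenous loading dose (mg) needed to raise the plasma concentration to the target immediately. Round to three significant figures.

4120 mg

Total Vd = 8.9 × 103 = 916.7 L
Concentration deficit ΔC = 4.83 − 1.1 = 3.730 mg/L
LD = Vd × ΔC / S = 916.7 × 3.730 / 0.83 = 4120 mg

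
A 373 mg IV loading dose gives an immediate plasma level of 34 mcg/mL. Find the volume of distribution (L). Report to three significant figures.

11.0 L

Immediately after an IV bolus, C₀ = Dose / Vd, so Vd = Dose / C₀.
Vd = 373 / 34 = 10.97 L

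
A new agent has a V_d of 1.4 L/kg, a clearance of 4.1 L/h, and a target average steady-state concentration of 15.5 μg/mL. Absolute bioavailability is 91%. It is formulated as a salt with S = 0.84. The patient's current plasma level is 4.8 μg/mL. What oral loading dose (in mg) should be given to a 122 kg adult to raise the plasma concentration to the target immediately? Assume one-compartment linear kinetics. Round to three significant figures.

Total Vd = 1.4 × 122 = 170.8 L
LD is governed by Vd — clearance does not enter the loading-dose calculation.
Concentration deficit ΔC = 15.5 − 4.8 = 10.70 mg/L
LD = Vd × ΔC / F / S = 170.8 × 10.70 / 0.91 / 0.84 = 2391 mg

2390 mg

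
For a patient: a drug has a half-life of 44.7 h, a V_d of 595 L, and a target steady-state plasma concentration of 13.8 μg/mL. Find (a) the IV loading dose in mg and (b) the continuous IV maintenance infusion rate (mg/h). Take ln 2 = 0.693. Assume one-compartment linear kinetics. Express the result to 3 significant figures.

(a) 8210 mg; (b) 127 mg/h

LD = Vd × C = 595.0 × 13.8 = 8211 mg
CL = 0.693 × Vd / t½ = 0.693 × 595.0 / 44.7 = 9.224 L/h
Infusion rate = CL × Css = 9.224 × 13.8 = 127.3 mg/h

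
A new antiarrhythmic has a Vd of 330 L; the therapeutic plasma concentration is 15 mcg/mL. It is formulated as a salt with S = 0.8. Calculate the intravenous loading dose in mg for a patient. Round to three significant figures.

The loading dose fills Vd to the target concentration.
LD = Vd × C / S = 330.0 × 15.00 / 0.8 = 6188 mg

6190 mg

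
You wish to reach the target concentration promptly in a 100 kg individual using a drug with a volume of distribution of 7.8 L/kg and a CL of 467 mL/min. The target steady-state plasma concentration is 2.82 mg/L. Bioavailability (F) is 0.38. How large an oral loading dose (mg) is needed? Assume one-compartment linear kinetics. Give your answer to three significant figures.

5790 mg

Vd = 7.8 L/kg × 100 kg = 780.0 L
The loading dose fills Vd to the target concentration.
LD = Vd × C / F = 780.0 × 2.820 / 0.38 = 5788 mg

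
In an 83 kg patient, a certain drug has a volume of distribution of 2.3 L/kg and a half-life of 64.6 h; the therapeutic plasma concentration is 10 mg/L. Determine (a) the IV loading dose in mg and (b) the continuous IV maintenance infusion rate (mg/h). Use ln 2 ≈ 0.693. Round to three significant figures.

Total Vd = 2.3 × 83 = 190.9 L
LD = Vd × C = 190.9 × 10 = 1909 mg
CL = 0.693 × Vd / t½ = 0.693 × 190.9 / 64.6 = 2.048 L/h
Infusion rate = CL × Css = 2.048 × 10 = 20.48 mg/h

(a) 1910 mg; (b) 20.5 mg/h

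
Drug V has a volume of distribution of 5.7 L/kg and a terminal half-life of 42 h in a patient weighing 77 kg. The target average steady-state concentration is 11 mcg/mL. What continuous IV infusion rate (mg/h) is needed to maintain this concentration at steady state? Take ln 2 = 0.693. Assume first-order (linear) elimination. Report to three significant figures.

Vd = 5.7 L/kg × 77 kg = 438.9 L
CL = 0.693 × Vd / t½ = 0.693 × 438.9 / 42 = 7.242 L/h
Infusion rate = CL × Css = 7.242 × 11 = 79.66 mg/h

79.7 mg/h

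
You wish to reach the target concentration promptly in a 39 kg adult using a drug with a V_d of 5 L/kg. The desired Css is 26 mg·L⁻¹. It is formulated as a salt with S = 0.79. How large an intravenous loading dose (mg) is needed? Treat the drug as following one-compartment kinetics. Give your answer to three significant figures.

6420 mg

Vd = 5 L/kg × 39 kg = 195.0 L
LD = Vd × C / S = 195.0 × 26.00 / 0.79 = 6418 mg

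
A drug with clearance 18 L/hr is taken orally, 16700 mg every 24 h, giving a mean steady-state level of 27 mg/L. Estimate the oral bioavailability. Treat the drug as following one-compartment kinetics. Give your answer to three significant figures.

0.698

F·D/τ = CL·Css at steady state → F = CL·Css·τ / D.
F = 18 × 27 × 24 / 16700 = 0.698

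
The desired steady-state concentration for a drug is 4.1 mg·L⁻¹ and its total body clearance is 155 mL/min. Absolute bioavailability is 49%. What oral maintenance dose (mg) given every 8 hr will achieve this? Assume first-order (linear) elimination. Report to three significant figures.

623 mg

Convert clearance: 155 mL/min × 60 min/h ÷ 1000 mL/L = 9.300 L/h
D = CL × Css × τ / F = 9.300 × 4.1 × 8 / 0.49 = 622.5 mg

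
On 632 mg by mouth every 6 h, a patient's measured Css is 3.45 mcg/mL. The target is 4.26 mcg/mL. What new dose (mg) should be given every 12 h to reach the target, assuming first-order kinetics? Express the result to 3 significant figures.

For first-order elimination, Css ∝ F·D/(CL·τ); F and CL are unchanged, so Css ∝ D/τ.
D₂ = D₁ × (Css,target / Css,current) × (τ₂/τ₁) = 632 × (4.26/3.45) × (12/6) = 1561 mg

1560 mg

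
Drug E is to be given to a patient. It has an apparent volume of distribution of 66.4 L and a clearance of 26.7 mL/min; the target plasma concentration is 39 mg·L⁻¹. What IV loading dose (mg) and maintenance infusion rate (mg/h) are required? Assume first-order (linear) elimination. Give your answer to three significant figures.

(a) 2590 mg; (b) 62.5 mg/h

Loading dose = Vd × C = 66.40 × 39 = 2590 mg
CL = 26.7 mL/min × 60/1000 = 1.602 L/h
Maintenance infusion rate = CL × Css = 1.602 × 39 = 62.48 mg/h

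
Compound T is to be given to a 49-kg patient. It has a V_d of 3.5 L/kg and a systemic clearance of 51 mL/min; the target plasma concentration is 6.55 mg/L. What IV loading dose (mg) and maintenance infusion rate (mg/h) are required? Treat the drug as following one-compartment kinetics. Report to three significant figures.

(a) 1120 mg; (b) 20.0 mg/h

Total Vd = 3.5 × 49 = 171.5 L
Loading dose = Vd × C = 171.5 × 6.55 = 1123 mg
Convert clearance: 51 mL/min × 60 min/h ÷ 1000 mL/L = 3.060 L/h
Infusion rate = 3.060 L/h × 6.55 mg/L = 20.04 mg/h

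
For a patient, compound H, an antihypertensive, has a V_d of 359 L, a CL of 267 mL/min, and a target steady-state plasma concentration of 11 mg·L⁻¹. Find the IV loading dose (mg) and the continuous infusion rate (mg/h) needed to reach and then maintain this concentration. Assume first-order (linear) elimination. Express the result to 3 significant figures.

LD = Vd · C_target = 359.0 × 11 = 3949 mg
CL = 267 mL/min = 267 × 0.06 = 16.02 L/h
Maintenance infusion rate = CL × Css = 16.02 × 11 = 176.2 mg/h

(a) 3950 mg; (b) 176 mg/h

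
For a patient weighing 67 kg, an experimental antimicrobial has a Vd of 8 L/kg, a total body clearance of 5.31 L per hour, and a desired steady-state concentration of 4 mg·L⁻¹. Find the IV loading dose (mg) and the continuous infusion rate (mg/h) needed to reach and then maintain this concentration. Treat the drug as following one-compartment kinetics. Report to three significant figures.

Total Vd = 8 × 67 = 536.0 L
Loading: fill Vd to C_target → 536.0 L × 4 mg/L = 2144 mg
Maintenance infusion rate = CL × Css = 5.310 × 4 = 21.24 mg/h

(a) 2140 mg; (b) 21.2 mg/h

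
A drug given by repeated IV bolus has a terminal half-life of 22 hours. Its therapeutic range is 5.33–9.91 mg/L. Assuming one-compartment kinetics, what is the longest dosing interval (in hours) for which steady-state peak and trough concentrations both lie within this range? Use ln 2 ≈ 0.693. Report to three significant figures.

19.7 h

k = 0.693 / t½ = 0.693 / 22 = 0.03150 h⁻¹
Between IV bolus doses, concentration decays as C = C₀·e^(−kτ), so C_peak/C_trough = e^(kτ).
τ_max = ln(C_peak/C_trough) / k = ln(9.91/5.33) / 0.03150 = 0.6202 / 0.03150 = 19.69 h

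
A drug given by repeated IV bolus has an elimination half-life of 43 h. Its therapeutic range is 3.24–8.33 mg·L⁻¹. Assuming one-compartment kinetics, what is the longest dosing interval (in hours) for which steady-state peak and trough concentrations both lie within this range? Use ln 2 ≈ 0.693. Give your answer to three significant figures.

58.6 h

k = 0.693 / t½ = 0.693 / 43 = 0.01612 h⁻¹
Between IV bolus doses, concentration decays as C = C₀·e^(−kτ), so C_peak/C_trough = e^(kτ).
τ_max = ln(C_peak/C_trough) / k = ln(8.33/3.24) / 0.01612 = 0.9443 / 0.01612 = 58.58 h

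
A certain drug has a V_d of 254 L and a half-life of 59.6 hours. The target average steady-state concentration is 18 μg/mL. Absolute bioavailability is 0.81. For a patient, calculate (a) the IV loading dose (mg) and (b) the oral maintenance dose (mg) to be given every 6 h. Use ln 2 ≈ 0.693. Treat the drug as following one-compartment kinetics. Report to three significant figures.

LD = Vd × C = 254.0 × 18 = 4572 mg
CL = 0.693 × Vd / t½ = 0.693 × 254.0 / 59.6 = 2.953 L/h
D = CL × Css × τ / F = 2.953 × 18 × 6 / 0.81 = 393.7 mg

(a) 4570 mg; (b) 394 mg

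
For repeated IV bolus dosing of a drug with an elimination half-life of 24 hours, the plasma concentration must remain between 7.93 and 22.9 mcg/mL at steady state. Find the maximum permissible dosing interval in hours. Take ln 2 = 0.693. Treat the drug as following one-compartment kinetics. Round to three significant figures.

36.7 h

k = 0.693 / t½ = 0.693 / 24 = 0.02888 h⁻¹
Between IV bolus doses, concentration decays as C = C₀·e^(−kτ), so C_peak/C_trough = e^(kτ).
τ_max = ln(C_peak/C_trough) / k = ln(22.9/7.93) / 0.02888 = 1.060 / 0.02888 = 36.70 h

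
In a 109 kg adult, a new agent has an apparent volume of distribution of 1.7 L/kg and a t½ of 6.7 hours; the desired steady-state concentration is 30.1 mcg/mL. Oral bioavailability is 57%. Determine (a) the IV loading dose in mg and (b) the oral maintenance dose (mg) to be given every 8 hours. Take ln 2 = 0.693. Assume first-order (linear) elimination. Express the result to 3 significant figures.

Total Vd = 1.7 × 109 = 185.3 L
LD = Vd × C = 185.3 × 30.1 = 5578 mg
CL = 0.693 × Vd / t½ = 0.693 × 185.3 / 6.7 = 19.17 L/h
D = CL × Css × τ / F = 19.17 × 30.1 × 8 / 0.57 = 8098 mg

(a) 5580 mg; (b) 8100 mg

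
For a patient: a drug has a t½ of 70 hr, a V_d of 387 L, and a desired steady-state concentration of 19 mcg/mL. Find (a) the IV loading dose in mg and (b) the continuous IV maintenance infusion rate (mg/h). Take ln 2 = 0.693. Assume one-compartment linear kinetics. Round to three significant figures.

LD = Vd × C = 387.0 × 19 = 7353 mg
CL = 0.693 × Vd / t½ = 0.693 × 387.0 / 70 = 3.831 L/h
Infusion rate = CL × Css = 3.831 × 19 = 72.79 mg/h

(a) 7350 mg; (b) 72.8 mg/h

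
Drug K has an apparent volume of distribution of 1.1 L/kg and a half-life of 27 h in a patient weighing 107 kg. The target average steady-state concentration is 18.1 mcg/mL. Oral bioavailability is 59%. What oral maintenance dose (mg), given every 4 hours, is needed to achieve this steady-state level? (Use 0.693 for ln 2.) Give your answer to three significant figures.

371 mg

Vd(total) = 107 kg × 1.1 L/kg = 117.7 L
CL = ln 2 · Vd / t½ = 0.693 × 117.7 / 27 = 3.021 L/h
D = CL × Css × τ / F = 3.021 × 18.1 × 4 / 0.59 = 370.7 mg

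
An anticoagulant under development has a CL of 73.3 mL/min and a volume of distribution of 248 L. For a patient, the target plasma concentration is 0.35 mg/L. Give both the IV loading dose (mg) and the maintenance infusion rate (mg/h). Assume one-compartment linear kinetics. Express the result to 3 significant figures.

(a) 86.8 mg; (b) 1.54 mg/h

Loading: fill Vd to C_target → 248.0 L × 0.35 mg/L = 86.80 mg
CL = 73.3 mL/min × 60/1000 = 4.398 L/h
Maintenance infusion rate = CL × Css = 4.398 × 0.35 = 1.539 mg/h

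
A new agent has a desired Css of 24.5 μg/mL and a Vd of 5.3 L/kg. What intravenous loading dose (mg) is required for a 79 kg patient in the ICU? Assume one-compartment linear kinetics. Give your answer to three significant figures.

10300 mg

Vd(total) = 79 kg × 5.3 L/kg = 418.7 L
The loading dose fills Vd to the target concentration.
LD = Vd × C = 418.7 × 24.50 = 10260 mg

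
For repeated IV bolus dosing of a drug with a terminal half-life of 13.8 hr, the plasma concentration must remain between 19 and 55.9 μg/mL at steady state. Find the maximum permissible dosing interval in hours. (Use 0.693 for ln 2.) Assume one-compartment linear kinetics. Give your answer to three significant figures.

21.5 h

k = 0.693 / t½ = 0.693 / 13.8 = 0.05022 h⁻¹
Between IV bolus doses, concentration decays as C = C₀·e^(−kτ), so C_peak/C_trough = e^(kτ).
τ_max = ln(C_peak/C_trough) / k = ln(55.9/19) / 0.05022 = 1.079 / 0.05022 = 21.49 h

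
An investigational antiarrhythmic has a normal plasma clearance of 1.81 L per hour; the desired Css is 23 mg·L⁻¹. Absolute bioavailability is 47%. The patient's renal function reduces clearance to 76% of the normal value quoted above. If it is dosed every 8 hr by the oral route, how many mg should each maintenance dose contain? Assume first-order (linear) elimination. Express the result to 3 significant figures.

539 mg

Patient clearance = 0.76 × 1.810 = 1.376 L/h
At steady state, dose per interval replaces the amount cleared in that interval: F·D/τ = CL·Css.
D = CL × Css × τ / F = 1.376 × 23 × 8 / 0.47 = 538.7 mg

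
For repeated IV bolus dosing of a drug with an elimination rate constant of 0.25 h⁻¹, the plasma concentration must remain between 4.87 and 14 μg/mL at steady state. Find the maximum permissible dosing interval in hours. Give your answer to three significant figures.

4.22 h

Between IV bolus doses, concentration decays as C = C₀·e^(−kτ), so C_peak/C_trough = e^(kτ).
τ_max = ln(C_peak/C_trough) / k = ln(14/4.87) / 0.2500 = 1.056 / 0.2500 = 4.224 h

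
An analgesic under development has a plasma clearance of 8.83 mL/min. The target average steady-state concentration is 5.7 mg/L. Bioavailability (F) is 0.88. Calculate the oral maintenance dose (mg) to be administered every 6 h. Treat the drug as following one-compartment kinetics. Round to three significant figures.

CL = 8.83 mL/min × 60/1000 = 0.5298 L/h
D = CL × Css × τ / F = 0.5298 × 5.7 × 6 / 0.88 = 20.59 mg

20.6 mg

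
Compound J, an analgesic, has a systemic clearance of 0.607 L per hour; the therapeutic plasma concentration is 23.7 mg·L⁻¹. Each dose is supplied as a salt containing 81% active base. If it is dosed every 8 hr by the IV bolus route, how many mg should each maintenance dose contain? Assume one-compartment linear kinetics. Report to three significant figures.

D = CL × Css × τ / S = 0.6070 × 23.7 × 8 / 0.81 = 142.1 mg

142 mg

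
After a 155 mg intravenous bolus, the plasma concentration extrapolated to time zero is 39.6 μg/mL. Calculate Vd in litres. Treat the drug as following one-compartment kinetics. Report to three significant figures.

3.91 L

Immediately after an IV bolus, C₀ = Dose / Vd, so Vd = Dose / C₀.
Vd = 155 / 39.6 = 3.914 L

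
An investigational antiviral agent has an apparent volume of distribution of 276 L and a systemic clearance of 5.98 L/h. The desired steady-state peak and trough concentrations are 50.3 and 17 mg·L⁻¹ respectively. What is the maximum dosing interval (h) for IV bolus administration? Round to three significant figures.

k = CL / Vd = 5.980 / 276.0 = 0.02167 h⁻¹
Between IV bolus doses, concentration decays as C = C₀·e^(−kτ), so C_peak/C_trough = e^(kτ).
τ_max = ln(C_peak/C_trough) / k = ln(50.3/17) / 0.02167 = 1.085 / 0.02167 = 50.07 h

50.1 h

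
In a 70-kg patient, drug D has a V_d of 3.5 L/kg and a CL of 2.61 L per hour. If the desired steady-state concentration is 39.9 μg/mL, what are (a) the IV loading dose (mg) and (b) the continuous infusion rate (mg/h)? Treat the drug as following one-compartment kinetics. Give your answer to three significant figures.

(a) 9780 mg; (b) 104 mg/h

Total Vd = 3.5 × 70 = 245.0 L
Loading: fill Vd to C_target → 245.0 L × 39.9 mg/L = 9776 mg
Infusion rate = 2.610 L/h × 39.9 mg/L = 104.1 mg/h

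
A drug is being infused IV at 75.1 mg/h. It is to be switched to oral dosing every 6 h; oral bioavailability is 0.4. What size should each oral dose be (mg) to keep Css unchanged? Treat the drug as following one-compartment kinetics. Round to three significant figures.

1130 mg

To maintain the same Css, the systemic dosing rate must be unchanged: F·D/τ = infusion rate.
D = rate × τ / F = 75.1 × 6 / 0.4 = 1127 mg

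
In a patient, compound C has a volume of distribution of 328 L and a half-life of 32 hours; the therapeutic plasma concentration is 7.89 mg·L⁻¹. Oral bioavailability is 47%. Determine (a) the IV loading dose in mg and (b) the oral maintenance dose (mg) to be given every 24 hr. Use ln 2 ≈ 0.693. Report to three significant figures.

(a) 2590 mg; (b) 2860 mg

LD = Vd × C = 328.0 × 7.89 = 2588 mg
CL = 0.693 × Vd / t½ = 0.693 × 328.0 / 32 = 7.103 L/h
D = CL × Css × τ / F = 7.103 × 7.89 × 24 / 0.47 = 2862 mg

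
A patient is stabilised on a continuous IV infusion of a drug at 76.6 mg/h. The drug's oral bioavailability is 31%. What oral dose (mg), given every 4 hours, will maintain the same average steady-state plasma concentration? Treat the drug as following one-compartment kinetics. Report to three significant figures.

To maintain the same Css, the systemic dosing rate must be unchanged: F·D/τ = infusion rate.
D = rate × τ / F = 76.6 × 4 / 0.31 = 988.4 mg

988 mg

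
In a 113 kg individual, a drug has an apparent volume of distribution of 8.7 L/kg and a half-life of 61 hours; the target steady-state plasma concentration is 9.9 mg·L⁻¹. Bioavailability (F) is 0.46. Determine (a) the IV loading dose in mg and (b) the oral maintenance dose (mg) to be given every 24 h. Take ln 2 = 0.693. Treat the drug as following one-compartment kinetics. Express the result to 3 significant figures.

Vd = 8.7 L/kg × 113 kg = 983.1 L
LD = Vd × C = 983.1 × 9.9 = 9733 mg
CL = 0.693 × Vd / t½ = 0.693 × 983.1 / 61 = 11.17 L/h
D = CL × Css × τ / F = 11.17 × 9.9 × 24 / 0.46 = 5770 mg

(a) 9730 mg; (b) 5770 mg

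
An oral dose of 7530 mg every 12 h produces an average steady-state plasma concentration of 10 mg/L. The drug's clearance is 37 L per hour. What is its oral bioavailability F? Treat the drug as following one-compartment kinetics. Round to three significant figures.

F·D/τ = CL·Css at steady state → F = CL·Css·τ / D.
F = 37 × 10 × 12 / 7530 = 0.590

0.590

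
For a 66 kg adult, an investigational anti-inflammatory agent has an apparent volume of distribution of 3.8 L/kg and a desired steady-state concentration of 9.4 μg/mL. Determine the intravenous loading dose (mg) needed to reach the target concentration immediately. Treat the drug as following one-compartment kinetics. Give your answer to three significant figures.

2360 mg

Vd(total) = 66 kg × 3.8 L/kg = 250.8 L
The loading dose fills Vd to the target concentration.
LD = Vd × C = 250.8 × 9.400 = 2358 mg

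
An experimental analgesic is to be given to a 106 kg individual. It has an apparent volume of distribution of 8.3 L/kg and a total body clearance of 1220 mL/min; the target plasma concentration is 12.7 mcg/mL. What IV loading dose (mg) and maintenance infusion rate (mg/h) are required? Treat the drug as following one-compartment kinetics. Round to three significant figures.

Vd(total) = 106 kg × 8.3 L/kg = 879.8 L
LD = Vd · C_target = 879.8 × 12.7 = 11170 mg
CL = 1220 mL/min × 60/1000 = 73.20 L/h
Maintenance infusion rate = CL × Css = 73.20 × 12.7 = 929.6 mg/h

(a) 11200 mg; (b) 930 mg/h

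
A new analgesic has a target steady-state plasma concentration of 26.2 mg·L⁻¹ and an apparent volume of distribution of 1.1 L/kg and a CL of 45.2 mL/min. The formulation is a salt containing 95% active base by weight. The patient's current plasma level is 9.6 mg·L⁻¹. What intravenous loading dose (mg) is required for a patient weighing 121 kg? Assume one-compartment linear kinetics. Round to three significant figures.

2330 mg

Total Vd = 1.1 × 121 = 133.1 L
LD is governed by Vd — clearance does not enter the loading-dose calculation.
Concentration deficit ΔC = 26.2 − 9.6 = 16.60 mg/L
LD = Vd × ΔC / S = 133.1 × 16.60 / 0.95 = 2326 mg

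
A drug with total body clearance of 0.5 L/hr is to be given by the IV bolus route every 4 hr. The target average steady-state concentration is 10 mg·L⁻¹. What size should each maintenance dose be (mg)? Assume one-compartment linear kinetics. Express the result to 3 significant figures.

20.0 mg

D = CL × Css × τ = 0.5000 × 10 × 4 = 20.00 mg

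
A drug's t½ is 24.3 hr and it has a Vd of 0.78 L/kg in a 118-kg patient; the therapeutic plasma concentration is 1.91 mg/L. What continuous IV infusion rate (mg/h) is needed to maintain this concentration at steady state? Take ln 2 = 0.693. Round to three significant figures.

Vd = 0.78 L/kg × 118 kg = 92.04 L
CL = ln 2 · Vd / t½ = 0.693 × 92.04 / 24.3 = 2.625 L/h
Infusion rate = CL × Css = 2.625 × 1.91 = 5.014 mg/h

5.01 mg/h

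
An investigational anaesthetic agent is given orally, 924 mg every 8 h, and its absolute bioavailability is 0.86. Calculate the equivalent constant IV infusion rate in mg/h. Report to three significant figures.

Equivalent systemic input: infusion rate = F·D/τ.
Rate = 0.86 × 924 / 8 = 99.33 mg/h

99.3 mg/h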